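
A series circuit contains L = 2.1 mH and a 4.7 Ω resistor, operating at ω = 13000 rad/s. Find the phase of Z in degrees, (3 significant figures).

80.2°

X_L = ωL = 27.3 Ω
Z = 4.70 + j27.3 Ω
|Z| = √(4.70² + 27.3²) = 27.7 Ω
∠Z = arctan(27.3/4.70) = 80.2°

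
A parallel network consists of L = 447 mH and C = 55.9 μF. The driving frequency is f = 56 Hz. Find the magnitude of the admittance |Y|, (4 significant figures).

ω = 2πf = 351.9 rad/s
X_L = ωL = 157.3 Ω
X_C = 1/(ωC) = 50.84 Ω
Parallel: admittances add. Y = 1/(jωL) + jωC
Y = (0 + j0.01331) S
|Y| = 0.01331 S → |Z| = 1/|Y| = 75.13 Ω, ∠Z = −∠Y = -90.00°

13.31 mS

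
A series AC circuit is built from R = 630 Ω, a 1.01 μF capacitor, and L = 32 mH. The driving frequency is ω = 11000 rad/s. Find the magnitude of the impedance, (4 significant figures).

682.3 Ω

X_L = ωL = 352.0 Ω
X_C = 1/(ωC) = 90.01 Ω
Net reactance X = X_L − X_C = 262.0 Ω
Z = 630.0 + j262.0 Ω
|Z| = √(630.0² + 262.0²) = 682.3 Ω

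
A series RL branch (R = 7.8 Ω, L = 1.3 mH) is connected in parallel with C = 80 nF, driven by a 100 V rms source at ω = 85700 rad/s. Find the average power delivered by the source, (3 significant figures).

6.25 W

X_L = ωL = 111 Ω
X_C = 1/(ωC) = 146 Ω
Branch 1 (R+jX_L): Z₁ = 7.80 + j111 Ω, |Z₁| = 112 Ω
Branch 2 (−jX_C): Z₂ = −j146 Ω
Parallel: Z = Z₁Z₂/(Z₁+Z₂), |Z| = 461 Ω, ∠Z = 73.2°
I = V/|Z| = 217 mA
P = VI cos φ = 100 × 0.217 × cos(73.2°) = 6.25 W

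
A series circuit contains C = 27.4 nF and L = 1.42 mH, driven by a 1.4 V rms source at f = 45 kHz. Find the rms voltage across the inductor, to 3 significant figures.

ω = 2πf = 282700 rad/s
X_L = ωL = 401 Ω
X_C = 1/(ωC) = 129 Ω
Net reactance X = X_L − X_C = 272 Ω
Z = j272 Ω
|Z| = √(0² + 272²) = 272 Ω
I = V/|Z| = 5.14 mA
V_L = I·|Z_L| = 0.00514 × 401 = 2.06 V

2.06 V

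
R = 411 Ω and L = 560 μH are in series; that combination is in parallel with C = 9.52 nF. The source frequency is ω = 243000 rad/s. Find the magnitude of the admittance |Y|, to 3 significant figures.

2.71 mS

X_L = ωL = 136 Ω
X_C = 1/(ωC) = 432 Ω
Branch 1 (R+jX_L): Z₁ = 411 + j136 Ω, |Z₁| = 433 Ω
Branch 2 (−jX_C): Z₂ = −j432 Ω
Parallel: Z = Z₁Z₂/(Z₁+Z₂), |Z| = 369 Ω, ∠Z = -35.9°
|Y| = 1/|Z| = 2.71 mS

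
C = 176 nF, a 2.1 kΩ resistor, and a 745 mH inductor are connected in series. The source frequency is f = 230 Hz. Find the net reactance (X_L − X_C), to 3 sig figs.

ω = 2πf = 1445 rad/s
X_L = ωL = 1080 Ω
X_C = 1/(ωC) = 3930 Ω
X = 1080 − 3930 = -2860 Ω

-2860 Ω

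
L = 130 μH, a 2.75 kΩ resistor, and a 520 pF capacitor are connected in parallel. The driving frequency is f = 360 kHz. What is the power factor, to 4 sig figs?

ω = 2πf = 2.262e+06 rad/s
X_L = ωL = 294.1 Ω
X_C = 1/(ωC) = 850.2 Ω
Parallel: admittances add. Y = 1/R + 1/(jωL) + jωC
Y = (0.0003636 − j0.002225) S
|Y| = 0.002254 S → |Z| = 1/|Y| = 443.6 Ω, ∠Z = −∠Y = 80.72°
cos φ = cos(80.72°) = 0.1613

0.1613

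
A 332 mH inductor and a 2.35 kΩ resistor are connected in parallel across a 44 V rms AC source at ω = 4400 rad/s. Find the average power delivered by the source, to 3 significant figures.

X_L = ωL = 1460 Ω
Parallel: admittances add. Y = 1/R + 1/(jωL)
Y = (0.000426 − j0.000685) S
|Y| = 0.000806 S → |Z| = 1/|Y| = 1240 Ω, ∠Z = −∠Y = 58.1°
I = V/|Z| = 35.5 mA
P = VI cos φ = 44 × 0.0355 × cos(58.1°) = 824 mW

824 mW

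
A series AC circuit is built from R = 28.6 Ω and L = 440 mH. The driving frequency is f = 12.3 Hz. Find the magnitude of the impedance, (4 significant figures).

ω = 2πf = 77.28 rad/s
X_L = ωL = 34.00 Ω
Z = 28.60 + j34.00 Ω
|Z| = √(28.60² + 34.00²) = 44.43 Ω

44.43 Ω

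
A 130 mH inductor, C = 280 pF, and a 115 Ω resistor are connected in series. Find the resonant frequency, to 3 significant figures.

26.4 kHz

ω₀ = 1/√(LC) = 1/√(0.13 × 2.8e-10) = 165700 rad/s
f₀ = ω₀/(2π) = 26.4 kHz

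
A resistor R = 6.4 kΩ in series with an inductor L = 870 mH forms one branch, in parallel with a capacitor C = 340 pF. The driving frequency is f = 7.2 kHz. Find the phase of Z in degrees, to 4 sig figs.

ω = 2πf = 45240 rad/s
X_L = ωL = 39360 Ω
X_C = 1/(ωC) = 65010 Ω
Branch 1 (R+jX_L): Z₁ = 6400 + j39360 Ω, |Z₁| = 39870 Ω
Branch 2 (−jX_C): Z₂ = −j65010 Ω
Parallel: Z = Z₁Z₂/(Z₁+Z₂), |Z| = 98040 Ω, ∠Z = 66.76°

66.76°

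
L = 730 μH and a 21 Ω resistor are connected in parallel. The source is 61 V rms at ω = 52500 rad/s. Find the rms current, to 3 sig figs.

3.31 A

X_L = ωL = 38.3 Ω
Parallel: admittances add. Y = 1/R + 1/(jωL)
Y = (0.0476 − j0.0261) S
|Y| = 0.0543 S → |Z| = 1/|Y| = 18.4 Ω, ∠Z = −∠Y = 28.7°
I = V/|Z| = 61/18.4 = 3.31 A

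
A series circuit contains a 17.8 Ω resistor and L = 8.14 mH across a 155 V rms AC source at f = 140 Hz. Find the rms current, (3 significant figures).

8.08 A

ω = 2πf = 879.6 rad/s
X_L = ωL = 7.16 Ω
Z = 17.8 + j7.16 Ω
|Z| = √(17.8² + 7.16²) = 19.2 Ω
I = V/|Z| = 155/19.2 = 8.08 A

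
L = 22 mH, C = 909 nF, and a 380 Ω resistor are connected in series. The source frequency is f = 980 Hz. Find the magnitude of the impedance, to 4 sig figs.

ω = 2πf = 6158 rad/s
X_L = ωL = 135.5 Ω
X_C = 1/(ωC) = 178.7 Ω
Net reactance X = X_L − X_C = -43.20 Ω
Z = 380.0 − j43.20 Ω
|Z| = √(380.0² + 43.20²) = 382.4 Ω

382.4 Ω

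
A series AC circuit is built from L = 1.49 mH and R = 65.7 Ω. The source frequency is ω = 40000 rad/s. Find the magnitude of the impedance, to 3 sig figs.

88.7 Ω

X_L = ωL = 59.6 Ω
Z = 65.7 + j59.6 Ω
|Z| = √(65.7² + 59.6²) = 88.7 Ω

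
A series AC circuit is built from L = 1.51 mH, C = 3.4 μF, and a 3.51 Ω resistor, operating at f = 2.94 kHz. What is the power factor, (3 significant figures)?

0.281

ω = 2πf = 18470 rad/s
X_L = ωL = 27.9 Ω
X_C = 1/(ωC) = 15.9 Ω
Net reactance X = X_L − X_C = 12.0 Ω
Z = 3.51 + j12.0 Ω
|Z| = √(3.51² + 12.0²) = 12.5 Ω
∠Z = arctan(12.0/3.51) = 73.7°
cos φ = cos(73.7°) = 0.281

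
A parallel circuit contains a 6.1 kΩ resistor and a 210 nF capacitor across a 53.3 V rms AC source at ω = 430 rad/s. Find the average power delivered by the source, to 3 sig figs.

466 mW

X_C = 1/(ωC) = 11100 Ω
Parallel: admittances add. Y = 1/R + jωC
Y = (0.000164 + j9.03e-05) S
|Y| = 0.000187 S → |Z| = 1/|Y| = 5340 Ω, ∠Z = −∠Y = -28.8°
I = V/|Z| = 9.98 mA
P = VI cos φ = 53.3 × 0.00998 × cos(-28.8°) = 466 mW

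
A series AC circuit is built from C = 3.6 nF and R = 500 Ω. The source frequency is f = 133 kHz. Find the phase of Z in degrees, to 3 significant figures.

-33.6°

ω = 2πf = 835700 rad/s
X_C = 1/(ωC) = 332 Ω
Z = 500 − j332 Ω
|Z| = √(500² + 332²) = 600 Ω
∠Z = arctan(-332/500) = -33.6°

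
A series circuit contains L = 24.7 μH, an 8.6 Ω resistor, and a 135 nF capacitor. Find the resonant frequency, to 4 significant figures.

87.16 kHz

ω₀ = 1/√(LC) = 1/√(2.47e-05 × 1.35e-07) = 547600 rad/s
f₀ = ω₀/(2π) = 87.16 kHz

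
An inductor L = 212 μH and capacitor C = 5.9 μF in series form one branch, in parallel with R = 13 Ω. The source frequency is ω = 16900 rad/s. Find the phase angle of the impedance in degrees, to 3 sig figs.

X_L = ωL = 3.58 Ω
X_C = 1/(ωC) = 10.0 Ω
Branch 1: Z₁ = R = 13.0 Ω
Branch 2 (series LC): Z₂ = j(X_L − X_C) = −j6.45 Ω
Parallel: Z = Z₁Z₂/(Z₁+Z₂), |Z| = 5.78 Ω, ∠Z = -63.6°

-63.6°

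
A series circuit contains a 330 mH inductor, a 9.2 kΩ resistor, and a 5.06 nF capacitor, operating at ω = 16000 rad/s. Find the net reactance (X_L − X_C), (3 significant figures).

-7070 Ω

X_L = ωL = 5280 Ω
X_C = 1/(ωC) = 12400 Ω
X = 5280 − 12400 = -7070 Ω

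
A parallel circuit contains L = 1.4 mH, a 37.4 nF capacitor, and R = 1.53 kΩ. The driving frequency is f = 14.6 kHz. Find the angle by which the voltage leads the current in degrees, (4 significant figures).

ω = 2πf = 91730 rad/s
X_L = ωL = 128.4 Ω
X_C = 1/(ωC) = 291.5 Ω
Parallel: admittances add. Y = 1/R + 1/(jωL) + jωC
Y = (0.0006536 − j0.004356) S
|Y| = 0.004404 S → |Z| = 1/|Y| = 227.0 Ω, ∠Z = −∠Y = 81.47°

81.47°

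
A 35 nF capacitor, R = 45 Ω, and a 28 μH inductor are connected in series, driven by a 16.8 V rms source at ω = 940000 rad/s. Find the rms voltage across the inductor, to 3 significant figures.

X_L = ωL = 26.3 Ω
X_C = 1/(ωC) = 30.4 Ω
Net reactance X = X_L − X_C = -4.08 Ω
Z = 45.0 − j4.08 Ω
|Z| = √(45.0² + 4.08²) = 45.2 Ω
I = V/|Z| = 372 mA
V_L = I·|Z_L| = 0.372 × 26.3 = 9.79 V

9.79 V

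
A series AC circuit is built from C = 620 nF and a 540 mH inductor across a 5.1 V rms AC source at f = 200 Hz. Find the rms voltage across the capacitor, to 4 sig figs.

ω = 2πf = 1257 rad/s
X_L = ωL = 678.6 Ω
X_C = 1/(ωC) = 1284 Ω
Net reactance X = X_L − X_C = -604.9 Ω
Z = − j604.9 Ω
|Z| = √(0² + 604.9²) = 604.9 Ω
I = V/|Z| = 8.431 mA
V_C = I·|Z_C| = 0.008431 × 1284 = 10.82 V

10.82 V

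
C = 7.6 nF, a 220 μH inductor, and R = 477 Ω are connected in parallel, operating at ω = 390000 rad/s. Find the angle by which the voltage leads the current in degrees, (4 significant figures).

76.44°

X_L = ωL = 85.80 Ω
X_C = 1/(ωC) = 337.4 Ω
Parallel: admittances add. Y = 1/R + 1/(jωL) + jωC
Y = (0.002096 − j0.008691) S
|Y| = 0.008940 S → |Z| = 1/|Y| = 111.9 Ω, ∠Z = −∠Y = 76.44°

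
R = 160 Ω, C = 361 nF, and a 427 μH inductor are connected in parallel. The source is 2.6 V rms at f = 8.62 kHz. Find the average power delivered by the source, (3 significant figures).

42.2 mW

ω = 2πf = 54160 rad/s
X_L = ωL = 23.1 Ω
X_C = 1/(ωC) = 51.1 Ω
Parallel: admittances add. Y = 1/R + 1/(jωL) + jωC
Y = (0.00625 − j0.0237) S
|Y| = 0.0245 S → |Z| = 1/|Y| = 40.8 Ω, ∠Z = −∠Y = 75.2°
I = V/|Z| = 63.7 mA
P = VI cos φ = 2.6 × 0.0637 × cos(75.2°) = 42.2 mW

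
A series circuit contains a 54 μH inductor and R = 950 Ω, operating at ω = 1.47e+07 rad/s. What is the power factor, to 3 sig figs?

0.767

X_L = ωL = 794 Ω
Z = 950 + j794 Ω
|Z| = √(950² + 794²) = 1240 Ω
∠Z = arctan(794/950) = 39.9°
cos φ = cos(39.9°) = 0.767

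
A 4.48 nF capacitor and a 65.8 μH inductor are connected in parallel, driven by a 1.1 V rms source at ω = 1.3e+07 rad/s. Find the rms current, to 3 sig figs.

62.8 mA

X_L = ωL = 855 Ω
X_C = 1/(ωC) = 17.2 Ω
Parallel: admittances add. Y = 1/(jωL) + jωC
Y = (0 + j0.0571) S
|Y| = 0.0571 S → |Z| = 1/|Y| = 17.5 Ω, ∠Z = −∠Y = -90.0°
I = V/|Z| = 1.1/17.5 = 62.8 mA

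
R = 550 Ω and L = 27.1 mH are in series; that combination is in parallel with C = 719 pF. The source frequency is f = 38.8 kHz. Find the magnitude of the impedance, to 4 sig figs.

35810 Ω

ω = 2πf = 243800 rad/s
X_L = ωL = 6607 Ω
X_C = 1/(ωC) = 5705 Ω
Branch 1 (R+jX_L): Z₁ = 550.0 + j6607 Ω, |Z₁| = 6629 Ω
Branch 2 (−jX_C): Z₂ = −j5705 Ω
Parallel: Z = Z₁Z₂/(Z₁+Z₂), |Z| = 35810 Ω, ∠Z = -63.37°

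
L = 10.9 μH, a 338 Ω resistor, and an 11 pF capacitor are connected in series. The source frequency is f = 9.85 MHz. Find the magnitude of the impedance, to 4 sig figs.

ω = 2πf = 6.189e+07 rad/s
X_L = ωL = 674.6 Ω
X_C = 1/(ωC) = 1469 Ω
Net reactance X = X_L − X_C = -794.3 Ω
Z = 338.0 − j794.3 Ω
|Z| = √(338.0² + 794.3²) = 863.2 Ω

863.2 Ω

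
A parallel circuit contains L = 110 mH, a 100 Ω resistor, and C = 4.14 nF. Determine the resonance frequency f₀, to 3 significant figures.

ω₀ = 1/√(LC) = 1/√(0.11 × 4.14e-09) = 46860 rad/s
f₀ = ω₀/(2π) = 7.46 kHz

7.46 kHz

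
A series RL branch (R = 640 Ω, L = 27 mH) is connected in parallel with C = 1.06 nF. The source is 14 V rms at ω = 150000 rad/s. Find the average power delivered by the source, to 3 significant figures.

7.46 mW

X_L = ωL = 4050 Ω
X_C = 1/(ωC) = 6290 Ω
Branch 1 (R+jX_L): Z₁ = 640 + j4050 Ω, |Z₁| = 4100 Ω
Branch 2 (−jX_C): Z₂ = −j6290 Ω
Parallel: Z = Z₁Z₂/(Z₁+Z₂), |Z| = 11100 Ω, ∠Z = 65.1°
I = V/|Z| = 1.26 mA
P = VI cos φ = 14 × 0.00126 × cos(65.1°) = 7.46 mW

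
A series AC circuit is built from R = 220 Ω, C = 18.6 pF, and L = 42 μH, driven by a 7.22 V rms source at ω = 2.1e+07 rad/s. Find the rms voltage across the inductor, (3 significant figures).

X_L = ωL = 882 Ω
X_C = 1/(ωC) = 2560 Ω
Net reactance X = X_L − X_C = -1680 Ω
Z = 220 − j1680 Ω
|Z| = √(220² + 1680²) = 1690 Ω
I = V/|Z| = 4.27 mA
V_L = I·|Z_L| = 0.00427 × 882 = 3.76 V

3.76 V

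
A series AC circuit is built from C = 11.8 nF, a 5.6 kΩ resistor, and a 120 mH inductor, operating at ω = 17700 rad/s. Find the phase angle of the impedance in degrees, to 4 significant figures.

-25.44°

X_L = ωL = 2124 Ω
X_C = 1/(ωC) = 4788 Ω
Net reactance X = X_L − X_C = -2664 Ω
Z = 5600 − j2664 Ω
|Z| = √(5600² + 2664²) = 6201 Ω
∠Z = arctan(-2664/5600) = -25.44°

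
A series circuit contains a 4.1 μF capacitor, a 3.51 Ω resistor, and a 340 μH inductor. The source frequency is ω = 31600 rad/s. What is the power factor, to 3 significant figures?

X_L = ωL = 10.7 Ω
X_C = 1/(ωC) = 7.72 Ω
Net reactance X = X_L − X_C = 3.03 Ω
Z = 3.51 + j3.03 Ω
|Z| = √(3.51² + 3.03²) = 4.63 Ω
∠Z = arctan(3.03/3.51) = 40.8°
cos φ = cos(40.8°) = 0.757

0.757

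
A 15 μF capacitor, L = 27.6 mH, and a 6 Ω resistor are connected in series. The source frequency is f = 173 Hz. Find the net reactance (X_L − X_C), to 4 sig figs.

-31.33 Ω

ω = 2πf = 1087 rad/s
X_L = ωL = 30.00 Ω
X_C = 1/(ωC) = 61.33 Ω
X = 30.00 − 61.33 = -31.33 Ω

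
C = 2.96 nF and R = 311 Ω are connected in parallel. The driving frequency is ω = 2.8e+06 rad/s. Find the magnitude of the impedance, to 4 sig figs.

X_C = 1/(ωC) = 120.7 Ω
Parallel: admittances add. Y = 1/R + jωC
Y = (0.003215 + j0.008288) S
|Y| = 0.008890 S → |Z| = 1/|Y| = 112.5 Ω, ∠Z = −∠Y = -68.80°

112.5 Ω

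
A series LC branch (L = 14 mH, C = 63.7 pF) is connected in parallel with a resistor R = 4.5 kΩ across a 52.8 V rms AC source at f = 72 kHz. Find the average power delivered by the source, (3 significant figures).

620 mW

ω = 2πf = 452400 rad/s
X_L = ωL = 6330 Ω
X_C = 1/(ωC) = 34700 Ω
Branch 1: Z₁ = R = 4500 Ω
Branch 2 (series LC): Z₂ = j(X_L − X_C) = −j28400 Ω
Parallel: Z = Z₁Z₂/(Z₁+Z₂), |Z| = 4440 Ω, ∠Z = -9.01°
I = V/|Z| = 11.9 mA
P = VI cos φ = 52.8 × 0.0119 × cos(-9.01°) = 620 mW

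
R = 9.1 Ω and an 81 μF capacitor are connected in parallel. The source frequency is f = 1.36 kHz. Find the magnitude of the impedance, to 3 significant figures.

1.43 Ω

ω = 2πf = 8545 rad/s
X_C = 1/(ωC) = 1.44 Ω
Parallel: admittances add. Y = 1/R + jωC
Y = (0.110 + j0.692) S
|Y| = 0.701 S → |Z| = 1/|Y| = 1.43 Ω, ∠Z = −∠Y = -81.0°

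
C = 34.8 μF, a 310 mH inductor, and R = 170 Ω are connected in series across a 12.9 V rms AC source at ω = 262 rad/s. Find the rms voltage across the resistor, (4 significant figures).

12.72 V

X_L = ωL = 81.22 Ω
X_C = 1/(ωC) = 109.7 Ω
Net reactance X = X_L − X_C = -28.46 Ω
Z = 170.0 − j28.46 Ω
|Z| = √(170.0² + 28.46²) = 172.4 Ω
I = V/|Z| = 74.84 mA
V_R = I·|Z_R| = 0.07484 × 170.0 = 12.72 V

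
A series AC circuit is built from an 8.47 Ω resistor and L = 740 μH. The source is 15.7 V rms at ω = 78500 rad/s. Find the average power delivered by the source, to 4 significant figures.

605.8 mW

X_L = ωL = 58.09 Ω
Z = 8.470 + j58.09 Ω
|Z| = √(8.470² + 58.09²) = 58.70 Ω
∠Z = arctan(58.09/8.470) = 81.70°
I = V/|Z| = 267.4 mA
P = VI cos φ = 15.7 × 0.2674 × cos(81.70°) = 605.8 mW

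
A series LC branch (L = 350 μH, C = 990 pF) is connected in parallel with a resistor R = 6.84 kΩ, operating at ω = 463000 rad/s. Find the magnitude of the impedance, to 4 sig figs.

X_L = ωL = 162.1 Ω
X_C = 1/(ωC) = 2182 Ω
Branch 1: Z₁ = R = 6840 Ω
Branch 2 (series LC): Z₂ = j(X_L − X_C) = −j2020 Ω
Parallel: Z = Z₁Z₂/(Z₁+Z₂), |Z| = 1937 Ω, ∠Z = -73.55°

1937 Ω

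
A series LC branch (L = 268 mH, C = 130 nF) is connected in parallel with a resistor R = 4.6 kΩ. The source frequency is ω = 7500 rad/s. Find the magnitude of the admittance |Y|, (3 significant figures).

1.04 mS

X_L = ωL = 2010 Ω
X_C = 1/(ωC) = 1030 Ω
Branch 1: Z₁ = R = 4600 Ω
Branch 2 (series LC): Z₂ = j(X_L − X_C) = j984 Ω
Parallel: Z = Z₁Z₂/(Z₁+Z₂), |Z| = 963 Ω, ∠Z = 77.9°
|Y| = 1/|Z| = 1.04 mS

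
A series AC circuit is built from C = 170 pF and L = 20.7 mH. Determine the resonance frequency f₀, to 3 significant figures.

84.8 kHz

ω₀ = 1/√(LC) = 1/√(0.0207 × 1.7e-10) = 533100 rad/s
f₀ = ω₀/(2π) = 84.8 kHz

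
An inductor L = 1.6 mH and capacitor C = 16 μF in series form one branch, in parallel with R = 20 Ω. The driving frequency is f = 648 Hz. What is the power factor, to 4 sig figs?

0.4041

ω = 2πf = 4072 rad/s
X_L = ωL = 6.514 Ω
X_C = 1/(ωC) = 15.35 Ω
Branch 1: Z₁ = R = 20.00 Ω
Branch 2 (series LC): Z₂ = j(X_L − X_C) = −j8.836 Ω
Parallel: Z = Z₁Z₂/(Z₁+Z₂), |Z| = 8.082 Ω, ∠Z = -66.16°
cos φ = cos(-66.16°) = 0.4041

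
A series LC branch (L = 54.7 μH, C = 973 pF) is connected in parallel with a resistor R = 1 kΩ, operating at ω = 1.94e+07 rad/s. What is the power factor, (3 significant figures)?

0.710

X_L = ωL = 1060 Ω
X_C = 1/(ωC) = 53.0 Ω
Branch 1: Z₁ = R = 1000 Ω
Branch 2 (series LC): Z₂ = j(X_L − X_C) = j1010 Ω
Parallel: Z = Z₁Z₂/(Z₁+Z₂), |Z| = 710 Ω, ∠Z = 44.8°
cos φ = cos(44.8°) = 0.710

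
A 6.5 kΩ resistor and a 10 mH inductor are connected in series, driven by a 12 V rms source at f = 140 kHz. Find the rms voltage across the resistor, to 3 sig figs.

ω = 2πf = 879600 rad/s
X_L = ωL = 8800 Ω
Z = 6500 + j8800 Ω
|Z| = √(6500² + 8800²) = 10900 Ω
I = V/|Z| = 1.10 mA
V_R = I·|Z_R| = 0.00110 × 6500 = 7.13 V

7.13 V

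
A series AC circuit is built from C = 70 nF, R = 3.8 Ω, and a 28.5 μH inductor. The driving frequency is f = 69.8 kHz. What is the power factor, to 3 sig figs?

ω = 2πf = 438600 rad/s
X_L = ωL = 12.5 Ω
X_C = 1/(ωC) = 32.6 Ω
Net reactance X = X_L − X_C = -20.1 Ω
Z = 3.80 − j20.1 Ω
|Z| = √(3.80² + 20.1²) = 20.4 Ω
∠Z = arctan(-20.1/3.80) = -79.3°
cos φ = cos(-79.3°) = 0.186

0.186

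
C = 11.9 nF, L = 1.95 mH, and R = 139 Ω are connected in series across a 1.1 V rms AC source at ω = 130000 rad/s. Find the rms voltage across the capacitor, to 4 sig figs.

1.706 V

X_L = ωL = 253.5 Ω
X_C = 1/(ωC) = 646.4 Ω
Net reactance X = X_L − X_C = -392.9 Ω
Z = 139.0 − j392.9 Ω
|Z| = √(139.0² + 392.9²) = 416.8 Ω
I = V/|Z| = 2.639 mA
V_C = I·|Z_C| = 0.002639 × 646.4 = 1.706 V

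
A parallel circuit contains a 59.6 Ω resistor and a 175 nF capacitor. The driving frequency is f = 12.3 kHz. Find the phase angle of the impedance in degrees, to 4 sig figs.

ω = 2πf = 77280 rad/s
X_C = 1/(ωC) = 73.94 Ω
Parallel: admittances add. Y = 1/R + jωC
Y = (0.01678 + j0.01352) S
|Y| = 0.02155 S → |Z| = 1/|Y| = 46.40 Ω, ∠Z = −∠Y = -38.87°

-38.87°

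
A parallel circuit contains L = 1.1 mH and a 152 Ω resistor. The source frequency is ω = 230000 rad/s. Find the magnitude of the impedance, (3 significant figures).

130 Ω

X_L = ωL = 253 Ω
Parallel: admittances add. Y = 1/R + 1/(jωL)
Y = (0.00658 − j0.00395) S
|Y| = 0.00767 S → |Z| = 1/|Y| = 130 Ω, ∠Z = −∠Y = 31.0°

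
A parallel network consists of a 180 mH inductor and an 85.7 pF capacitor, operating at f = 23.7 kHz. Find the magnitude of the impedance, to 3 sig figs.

ω = 2πf = 148900 rad/s
X_L = ωL = 26800 Ω
X_C = 1/(ωC) = 78400 Ω
Parallel: admittances add. Y = 1/(jωL) + jωC
Y = (0 − j2.45e-05) S
|Y| = 2.45e-05 S → |Z| = 1/|Y| = 40700 Ω, ∠Z = −∠Y = 90.0°

40700 Ω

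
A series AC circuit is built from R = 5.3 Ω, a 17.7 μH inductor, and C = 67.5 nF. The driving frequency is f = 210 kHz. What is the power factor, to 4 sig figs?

ω = 2πf = 1.319e+06 rad/s
X_L = ωL = 23.35 Ω
X_C = 1/(ωC) = 11.23 Ω
Net reactance X = X_L − X_C = 12.13 Ω
Z = 5.300 + j12.13 Ω
|Z| = √(5.300² + 12.13²) = 13.23 Ω
∠Z = arctan(12.13/5.300) = 66.39°
cos φ = cos(66.39°) = 0.4005

0.4005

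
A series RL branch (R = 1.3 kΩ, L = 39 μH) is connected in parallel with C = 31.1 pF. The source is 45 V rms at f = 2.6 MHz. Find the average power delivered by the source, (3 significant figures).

1.26 W

ω = 2πf = 1.634e+07 rad/s
X_L = ωL = 637 Ω
X_C = 1/(ωC) = 1970 Ω
Branch 1 (R+jX_L): Z₁ = 1300 + j637 Ω, |Z₁| = 1450 Ω
Branch 2 (−jX_C): Z₂ = −j1970 Ω
Parallel: Z = Z₁Z₂/(Z₁+Z₂), |Z| = 1530 Ω, ∠Z = -18.2°
I = V/|Z| = 29.4 mA
P = VI cos φ = 45 × 0.0294 × cos(-18.2°) = 1.26 W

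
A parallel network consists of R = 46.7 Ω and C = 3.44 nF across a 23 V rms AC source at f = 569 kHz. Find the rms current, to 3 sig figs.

568 mA

ω = 2πf = 3.575e+06 rad/s
X_C = 1/(ωC) = 81.3 Ω
Parallel: admittances add. Y = 1/R + jωC
Y = (0.0214 + j0.0123) S
|Y| = 0.0247 S → |Z| = 1/|Y| = 40.5 Ω, ∠Z = −∠Y = -29.9°
I = V/|Z| = 23/40.5 = 568 mA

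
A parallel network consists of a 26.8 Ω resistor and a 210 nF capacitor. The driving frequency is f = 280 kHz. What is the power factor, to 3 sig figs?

0.100

ω = 2πf = 1.759e+06 rad/s
X_C = 1/(ωC) = 2.71 Ω
Parallel: admittances add. Y = 1/R + jωC
Y = (0.0373 + j0.369) S
|Y| = 0.371 S → |Z| = 1/|Y| = 2.69 Ω, ∠Z = −∠Y = -84.2°
cos φ = cos(-84.2°) = 0.100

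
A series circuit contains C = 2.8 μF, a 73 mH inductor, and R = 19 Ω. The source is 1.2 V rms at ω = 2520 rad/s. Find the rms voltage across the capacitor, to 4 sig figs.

X_L = ωL = 184.0 Ω
X_C = 1/(ωC) = 141.7 Ω
Net reactance X = X_L − X_C = 42.24 Ω
Z = 19.00 + j42.24 Ω
|Z| = √(19.00² + 42.24²) = 46.31 Ω
I = V/|Z| = 25.91 mA
V_C = I·|Z_C| = 0.02591 × 141.7 = 3.672 V

3.672 V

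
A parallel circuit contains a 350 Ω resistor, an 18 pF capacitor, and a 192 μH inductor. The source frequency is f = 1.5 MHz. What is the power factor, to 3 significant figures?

ω = 2πf = 9.425e+06 rad/s
X_L = ωL = 1810 Ω
X_C = 1/(ωC) = 5890 Ω
Parallel: admittances add. Y = 1/R + 1/(jωL) + jωC
Y = (0.00286 − j0.000383) S
|Y| = 0.00288 S → |Z| = 1/|Y| = 347 Ω, ∠Z = −∠Y = 7.63°
cos φ = cos(7.63°) = 0.991

0.991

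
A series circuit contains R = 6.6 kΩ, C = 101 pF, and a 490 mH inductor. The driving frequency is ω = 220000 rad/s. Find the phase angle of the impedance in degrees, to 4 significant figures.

X_L = ωL = 107800 Ω
X_C = 1/(ωC) = 45000 Ω
Net reactance X = X_L − X_C = 62800 Ω
Z = 6600 + j62800 Ω
|Z| = √(6600² + 62800²) = 63140 Ω
∠Z = arctan(62800/6600) = 84.00°

84.00°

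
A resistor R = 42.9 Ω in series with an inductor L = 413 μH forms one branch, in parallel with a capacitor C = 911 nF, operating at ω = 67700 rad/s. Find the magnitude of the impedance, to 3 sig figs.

X_L = ωL = 28.0 Ω
X_C = 1/(ωC) = 16.2 Ω
Branch 1 (R+jX_L): Z₁ = 42.9 + j28.0 Ω, |Z₁| = 51.2 Ω
Branch 2 (−jX_C): Z₂ = −j16.2 Ω
Parallel: Z = Z₁Z₂/(Z₁+Z₂), |Z| = 18.7 Ω, ∠Z = -72.2°

18.7 Ω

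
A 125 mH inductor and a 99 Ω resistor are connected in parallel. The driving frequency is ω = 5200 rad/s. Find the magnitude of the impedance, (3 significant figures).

97.9 Ω

X_L = ωL = 650 Ω
Parallel: admittances add. Y = 1/R + 1/(jωL)
Y = (0.0101 − j0.00154) S
|Y| = 0.0102 S → |Z| = 1/|Y| = 97.9 Ω, ∠Z = −∠Y = 8.66°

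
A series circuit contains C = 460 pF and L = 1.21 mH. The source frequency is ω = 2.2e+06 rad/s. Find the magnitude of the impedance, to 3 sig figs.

1670 Ω

X_L = ωL = 2660 Ω
X_C = 1/(ωC) = 988 Ω
Net reactance X = X_L − X_C = 1670 Ω
Z = j1670 Ω
|Z| = √(0² + 1670²) = 1670 Ω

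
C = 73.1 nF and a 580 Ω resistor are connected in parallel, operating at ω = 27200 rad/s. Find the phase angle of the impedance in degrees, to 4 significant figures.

X_C = 1/(ωC) = 502.9 Ω
Parallel: admittances add. Y = 1/R + jωC
Y = (0.001724 + j0.001988) S
|Y| = 0.002632 S → |Z| = 1/|Y| = 380.0 Ω, ∠Z = −∠Y = -49.07°

-49.07°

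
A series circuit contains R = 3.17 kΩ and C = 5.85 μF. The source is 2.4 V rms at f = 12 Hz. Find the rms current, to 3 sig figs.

616 μA

ω = 2πf = 75.40 rad/s
X_C = 1/(ωC) = 2270 Ω
Z = 3170 − j2270 Ω
|Z| = √(3170² + 2270²) = 3900 Ω
I = V/|Z| = 2.4/3900 = 616 μA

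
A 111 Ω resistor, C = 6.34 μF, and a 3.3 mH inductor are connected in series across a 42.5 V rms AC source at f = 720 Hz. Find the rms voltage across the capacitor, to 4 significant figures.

ω = 2πf = 4524 rad/s
X_L = ωL = 14.93 Ω
X_C = 1/(ωC) = 34.87 Ω
Net reactance X = X_L − X_C = -19.94 Ω
Z = 111.0 − j19.94 Ω
|Z| = √(111.0² + 19.94²) = 112.8 Ω
I = V/|Z| = 376.9 mA
V_C = I·|Z_C| = 0.3769 × 34.87 = 13.14 V

13.14 V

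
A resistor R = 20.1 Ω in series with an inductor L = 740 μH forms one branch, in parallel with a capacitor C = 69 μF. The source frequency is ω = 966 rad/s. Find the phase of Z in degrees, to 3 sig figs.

-52.6°

X_L = ωL = 0.715 Ω
X_C = 1/(ωC) = 15.0 Ω
Branch 1 (R+jX_L): Z₁ = 20.1 + j0.715 Ω, |Z₁| = 20.1 Ω
Branch 2 (−jX_C): Z₂ = −j15.0 Ω
Parallel: Z = Z₁Z₂/(Z₁+Z₂), |Z| = 12.2 Ω, ∠Z = -52.6°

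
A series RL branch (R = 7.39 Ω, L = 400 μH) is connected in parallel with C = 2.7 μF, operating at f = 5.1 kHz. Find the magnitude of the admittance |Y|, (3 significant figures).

ω = 2πf = 32040 rad/s
X_L = ωL = 12.8 Ω
X_C = 1/(ωC) = 11.6 Ω
Branch 1 (R+jX_L): Z₁ = 7.39 + j12.8 Ω, |Z₁| = 14.8 Ω
Branch 2 (−jX_C): Z₂ = −j11.6 Ω
Parallel: Z = Z₁Z₂/(Z₁+Z₂), |Z| = 22.8 Ω, ∠Z = -39.6°
|Y| = 1/|Z| = 43.8 mS

43.8 mS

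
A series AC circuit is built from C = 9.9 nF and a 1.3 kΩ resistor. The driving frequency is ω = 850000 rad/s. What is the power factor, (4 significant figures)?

0.9958

X_C = 1/(ωC) = 118.8 Ω
Z = 1300 − j118.8 Ω
|Z| = √(1300² + 118.8²) = 1305 Ω
∠Z = arctan(-118.8/1300) = -5.223°
cos φ = cos(-5.223°) = 0.9958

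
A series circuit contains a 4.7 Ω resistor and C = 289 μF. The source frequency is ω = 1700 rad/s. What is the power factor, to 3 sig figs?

X_C = 1/(ωC) = 2.04 Ω
Z = 4.70 − j2.04 Ω
|Z| = √(4.70² + 2.04²) = 5.12 Ω
∠Z = arctan(-2.04/4.70) = -23.4°
cos φ = cos(-23.4°) = 0.918

0.918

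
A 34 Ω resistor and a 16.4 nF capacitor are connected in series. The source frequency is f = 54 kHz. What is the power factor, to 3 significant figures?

ω = 2πf = 339300 rad/s
X_C = 1/(ωC) = 180 Ω
Z = 34.0 − j180 Ω
|Z| = √(34.0² + 180²) = 183 Ω
∠Z = arctan(-180/34.0) = -79.3°
cos φ = cos(-79.3°) = 0.186

0.186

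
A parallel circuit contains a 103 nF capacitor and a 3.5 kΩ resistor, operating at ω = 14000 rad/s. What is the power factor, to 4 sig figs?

0.1944

X_C = 1/(ωC) = 693.5 Ω
Parallel: admittances add. Y = 1/R + jωC
Y = (0.0002857 + j0.001442) S
|Y| = 0.001470 S → |Z| = 1/|Y| = 680.3 Ω, ∠Z = −∠Y = -78.79°
cos φ = cos(-78.79°) = 0.1944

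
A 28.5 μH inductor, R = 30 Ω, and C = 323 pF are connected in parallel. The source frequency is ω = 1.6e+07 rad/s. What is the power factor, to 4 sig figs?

0.9960

X_L = ωL = 456.0 Ω
X_C = 1/(ωC) = 193.5 Ω
Parallel: admittances add. Y = 1/R + 1/(jωL) + jωC
Y = (0.03333 + j0.002975) S
|Y| = 0.03347 S → |Z| = 1/|Y| = 29.88 Ω, ∠Z = −∠Y = -5.100°
cos φ = cos(-5.100°) = 0.9960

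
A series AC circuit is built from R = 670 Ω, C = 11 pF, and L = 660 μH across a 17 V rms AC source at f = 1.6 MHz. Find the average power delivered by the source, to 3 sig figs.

ω = 2πf = 1.005e+07 rad/s
X_L = ωL = 6640 Ω
X_C = 1/(ωC) = 9040 Ω
Net reactance X = X_L − X_C = -2410 Ω
Z = 670 − j2410 Ω
|Z| = √(670² + 2410²) = 2500 Ω
∠Z = arctan(-2410/670) = -74.5°
I = V/|Z| = 6.80 mA
P = VI cos φ = 17 × 0.00680 × cos(-74.5°) = 31.0 mW

31.0 mW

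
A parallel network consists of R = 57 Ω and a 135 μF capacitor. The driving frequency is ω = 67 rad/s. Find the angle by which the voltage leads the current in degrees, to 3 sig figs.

X_C = 1/(ωC) = 111 Ω
Parallel: admittances add. Y = 1/R + jωC
Y = (0.0175 + j0.00905) S
|Y| = 0.0197 S → |Z| = 1/|Y| = 50.7 Ω, ∠Z = −∠Y = -27.3°

-27.3°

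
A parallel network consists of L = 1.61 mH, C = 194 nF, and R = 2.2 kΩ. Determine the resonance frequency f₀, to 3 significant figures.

ω₀ = 1/√(LC) = 1/√(0.00161 × 1.94e-07) = 56580 rad/s
f₀ = ω₀/(2π) = 9.01 kHz

9.01 kHz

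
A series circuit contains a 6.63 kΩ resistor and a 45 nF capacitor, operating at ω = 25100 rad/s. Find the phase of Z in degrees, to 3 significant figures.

X_C = 1/(ωC) = 885 Ω
Z = 6630 − j885 Ω
|Z| = √(6630² + 885²) = 6690 Ω
∠Z = arctan(-885/6630) = -7.61°

-7.61°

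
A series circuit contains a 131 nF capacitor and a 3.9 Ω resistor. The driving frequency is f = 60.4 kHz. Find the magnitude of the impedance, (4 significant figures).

20.49 Ω

ω = 2πf = 379500 rad/s
X_C = 1/(ωC) = 20.11 Ω
Z = 3.900 − j20.11 Ω
|Z| = √(3.900² + 20.11²) = 20.49 Ω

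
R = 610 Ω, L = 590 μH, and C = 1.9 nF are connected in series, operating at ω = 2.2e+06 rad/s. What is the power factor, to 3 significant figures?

0.499

X_L = ωL = 1300 Ω
X_C = 1/(ωC) = 239 Ω
Net reactance X = X_L − X_C = 1060 Ω
Z = 610 + j1060 Ω
|Z| = √(610² + 1060²) = 1220 Ω
∠Z = arctan(1060/610) = 60.1°
cos φ = cos(60.1°) = 0.499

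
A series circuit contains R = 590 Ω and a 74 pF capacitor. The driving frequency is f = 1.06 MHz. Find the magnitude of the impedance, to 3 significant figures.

2110 Ω

ω = 2πf = 6.66e+06 rad/s
X_C = 1/(ωC) = 2030 Ω
Z = 590 − j2030 Ω
|Z| = √(590² + 2030²) = 2110 Ω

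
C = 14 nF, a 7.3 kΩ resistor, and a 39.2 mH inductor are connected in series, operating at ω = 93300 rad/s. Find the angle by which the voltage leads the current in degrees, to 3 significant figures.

21.6°

X_L = ωL = 3660 Ω
X_C = 1/(ωC) = 766 Ω
Net reactance X = X_L − X_C = 2890 Ω
Z = 7300 + j2890 Ω
|Z| = √(7300² + 2890²) = 7850 Ω
∠Z = arctan(2890/7300) = 21.6°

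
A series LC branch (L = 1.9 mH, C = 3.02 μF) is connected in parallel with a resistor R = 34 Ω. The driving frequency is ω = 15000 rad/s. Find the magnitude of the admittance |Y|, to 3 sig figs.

X_L = ωL = 28.5 Ω
X_C = 1/(ωC) = 22.1 Ω
Branch 1: Z₁ = R = 34.0 Ω
Branch 2 (series LC): Z₂ = j(X_L − X_C) = j6.42 Ω
Parallel: Z = Z₁Z₂/(Z₁+Z₂), |Z| = 6.31 Ω, ∠Z = 79.3°
|Y| = 1/|Z| = 158 mS

158 mS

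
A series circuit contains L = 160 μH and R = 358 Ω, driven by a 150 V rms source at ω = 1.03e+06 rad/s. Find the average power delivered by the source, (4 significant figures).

X_L = ωL = 164.8 Ω
Z = 358.0 + j164.8 Ω
|Z| = √(358.0² + 164.8²) = 394.1 Ω
∠Z = arctan(164.8/358.0) = 24.72°
I = V/|Z| = 380.6 mA
P = VI cos φ = 150 × 0.3806 × cos(24.72°) = 51.86 W

51.86 W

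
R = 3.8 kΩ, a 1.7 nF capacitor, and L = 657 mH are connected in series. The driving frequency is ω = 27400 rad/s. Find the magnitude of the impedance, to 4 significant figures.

X_L = ωL = 18000 Ω
X_C = 1/(ωC) = 21470 Ω
Net reactance X = X_L − X_C = -3467 Ω
Z = 3800 − j3467 Ω
|Z| = √(3800² + 3467²) = 5144 Ω

5144 Ω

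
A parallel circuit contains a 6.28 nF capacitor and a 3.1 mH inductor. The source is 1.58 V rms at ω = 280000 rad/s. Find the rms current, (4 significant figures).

958.0 μA

X_L = ωL = 868.0 Ω
X_C = 1/(ωC) = 568.7 Ω
Parallel: admittances add. Y = 1/(jωL) + jωC
Y = (0 + j0.0006063) S
|Y| = 0.0006063 S → |Z| = 1/|Y| = 1649 Ω, ∠Z = −∠Y = -90.00°
I = V/|Z| = 1.58/1649 = 958.0 μA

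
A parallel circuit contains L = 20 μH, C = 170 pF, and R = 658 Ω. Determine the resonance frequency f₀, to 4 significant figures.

2.729 MHz

ω₀ = 1/√(LC) = 1/√(2e-05 × 1.7e-10) = 1.715e+07 rad/s
f₀ = ω₀/(2π) = 2.729 MHz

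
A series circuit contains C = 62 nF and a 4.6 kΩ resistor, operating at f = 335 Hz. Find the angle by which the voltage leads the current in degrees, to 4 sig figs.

ω = 2πf = 2105 rad/s
X_C = 1/(ωC) = 7663 Ω
Z = 4600 − j7663 Ω
|Z| = √(4600² + 7663²) = 8937 Ω
∠Z = arctan(-7663/4600) = -59.02°

-59.02°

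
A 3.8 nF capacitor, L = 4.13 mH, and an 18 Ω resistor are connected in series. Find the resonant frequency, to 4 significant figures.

40.17 kHz

ω₀ = 1/√(LC) = 1/√(0.00413 × 3.8e-09) = 252400 rad/s
f₀ = ω₀/(2π) = 40.17 kHz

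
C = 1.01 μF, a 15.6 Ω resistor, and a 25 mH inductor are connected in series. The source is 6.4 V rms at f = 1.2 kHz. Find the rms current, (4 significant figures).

108.0 mA

ω = 2πf = 7540 rad/s
X_L = ωL = 188.5 Ω
X_C = 1/(ωC) = 131.3 Ω
Net reactance X = X_L − X_C = 57.18 Ω
Z = 15.60 + j57.18 Ω
|Z| = √(15.60² + 57.18²) = 59.27 Ω
I = V/|Z| = 6.4/59.27 = 108.0 mA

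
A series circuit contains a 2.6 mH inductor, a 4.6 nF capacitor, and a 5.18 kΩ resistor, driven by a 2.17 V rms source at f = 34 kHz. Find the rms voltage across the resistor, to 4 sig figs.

ω = 2πf = 213600 rad/s
X_L = ωL = 555.4 Ω
X_C = 1/(ωC) = 1018 Ω
Net reactance X = X_L − X_C = -462.2 Ω
Z = 5180 − j462.2 Ω
|Z| = √(5180² + 462.2²) = 5201 Ω
I = V/|Z| = 417.3 μA
V_R = I·|Z_R| = 0.0004173 × 5180 = 2.161 V

2.161 V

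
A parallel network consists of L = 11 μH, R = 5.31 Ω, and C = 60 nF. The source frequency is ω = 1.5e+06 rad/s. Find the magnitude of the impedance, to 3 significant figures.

X_L = ωL = 16.5 Ω
X_C = 1/(ωC) = 11.1 Ω
Parallel: admittances add. Y = 1/R + 1/(jωL) + jωC
Y = (0.188 + j0.0294) S
|Y| = 0.191 S → |Z| = 1/|Y| = 5.25 Ω, ∠Z = −∠Y = -8.87°

5.25 Ω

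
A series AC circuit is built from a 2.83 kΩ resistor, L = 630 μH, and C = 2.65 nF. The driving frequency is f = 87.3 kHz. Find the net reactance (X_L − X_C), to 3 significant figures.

-342 Ω

ω = 2πf = 548500 rad/s
X_L = ωL = 346 Ω
X_C = 1/(ωC) = 688 Ω
X = 346 − 688 = -342 Ω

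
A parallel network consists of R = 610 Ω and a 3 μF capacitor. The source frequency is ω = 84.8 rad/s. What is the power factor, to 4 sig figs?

X_C = 1/(ωC) = 3931 Ω
Parallel: admittances add. Y = 1/R + jωC
Y = (0.001639 + j0.0002544) S
|Y| = 0.001659 S → |Z| = 1/|Y| = 602.8 Ω, ∠Z = −∠Y = -8.821°
cos φ = cos(-8.821°) = 0.9882

0.9882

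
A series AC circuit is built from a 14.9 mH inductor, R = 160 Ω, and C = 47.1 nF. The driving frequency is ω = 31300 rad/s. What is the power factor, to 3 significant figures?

X_L = ωL = 466 Ω
X_C = 1/(ωC) = 678 Ω
Net reactance X = X_L − X_C = -212 Ω
Z = 160 − j212 Ω
|Z| = √(160² + 212²) = 266 Ω
∠Z = arctan(-212/160) = -53.0°
cos φ = cos(-53.0°) = 0.602

0.602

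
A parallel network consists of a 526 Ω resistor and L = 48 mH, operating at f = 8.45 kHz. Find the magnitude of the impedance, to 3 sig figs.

ω = 2πf = 53090 rad/s
X_L = ωL = 2550 Ω
Parallel: admittances add. Y = 1/R + 1/(jωL)
Y = (0.00190 − j0.000392) S
|Y| = 0.00194 S → |Z| = 1/|Y| = 515 Ω, ∠Z = −∠Y = 11.7°

515 Ω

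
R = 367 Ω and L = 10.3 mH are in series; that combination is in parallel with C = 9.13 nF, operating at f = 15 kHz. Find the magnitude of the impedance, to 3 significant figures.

2910 Ω

ω = 2πf = 94250 rad/s
X_L = ωL = 971 Ω
X_C = 1/(ωC) = 1160 Ω
Branch 1 (R+jX_L): Z₁ = 367 + j971 Ω, |Z₁| = 1040 Ω
Branch 2 (−jX_C): Z₂ = −j1160 Ω
Parallel: Z = Z₁Z₂/(Z₁+Z₂), |Z| = 2910 Ω, ∠Z = 6.83°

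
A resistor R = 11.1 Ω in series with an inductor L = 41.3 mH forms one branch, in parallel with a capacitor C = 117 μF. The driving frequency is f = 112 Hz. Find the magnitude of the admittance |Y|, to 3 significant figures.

53.5 mS

ω = 2πf = 703.7 rad/s
X_L = ωL = 29.1 Ω
X_C = 1/(ωC) = 12.1 Ω
Branch 1 (R+jX_L): Z₁ = 11.1 + j29.1 Ω, |Z₁| = 31.1 Ω
Branch 2 (−jX_C): Z₂ = −j12.1 Ω
Parallel: Z = Z₁Z₂/(Z₁+Z₂), |Z| = 18.7 Ω, ∠Z = -77.6°
|Y| = 1/|Z| = 53.5 mS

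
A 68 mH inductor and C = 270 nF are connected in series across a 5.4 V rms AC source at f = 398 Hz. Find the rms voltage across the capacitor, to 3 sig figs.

ω = 2πf = 2501 rad/s
X_L = ωL = 170 Ω
X_C = 1/(ωC) = 1480 Ω
Net reactance X = X_L − X_C = -1310 Ω
Z = − j1310 Ω
|Z| = √(0² + 1310²) = 1310 Ω
I = V/|Z| = 4.12 mA
V_C = I·|Z_C| = 0.00412 × 1480 = 6.10 V

6.10 V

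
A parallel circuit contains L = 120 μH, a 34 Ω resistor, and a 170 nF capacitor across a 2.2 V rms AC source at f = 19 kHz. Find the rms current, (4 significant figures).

ω = 2πf = 119400 rad/s
X_L = ωL = 14.33 Ω
X_C = 1/(ωC) = 49.27 Ω
Parallel: admittances add. Y = 1/R + 1/(jωL) + jωC
Y = (0.02941 − j0.04951) S
|Y| = 0.05759 S → |Z| = 1/|Y| = 17.36 Ω, ∠Z = −∠Y = 59.29°
I = V/|Z| = 2.2/17.36 = 126.7 mA

126.7 mA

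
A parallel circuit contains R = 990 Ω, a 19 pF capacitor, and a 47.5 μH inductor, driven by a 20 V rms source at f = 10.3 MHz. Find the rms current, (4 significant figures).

27.12 mA

ω = 2πf = 6.472e+07 rad/s
X_L = ωL = 3074 Ω
X_C = 1/(ωC) = 813.3 Ω
Parallel: admittances add. Y = 1/R + 1/(jωL) + jωC
Y = (0.001010 + j0.0009043) S
|Y| = 0.001356 S → |Z| = 1/|Y| = 737.6 Ω, ∠Z = −∠Y = -41.84°
I = V/|Z| = 20/737.6 = 27.12 mA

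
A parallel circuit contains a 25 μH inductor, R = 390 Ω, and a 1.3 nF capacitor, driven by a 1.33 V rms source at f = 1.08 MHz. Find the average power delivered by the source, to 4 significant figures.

4.536 mW

ω = 2πf = 6.786e+06 rad/s
X_L = ωL = 169.6 Ω
X_C = 1/(ωC) = 113.4 Ω
Parallel: admittances add. Y = 1/R + 1/(jωL) + jωC
Y = (0.002564 + j0.002927) S
|Y| = 0.003891 S → |Z| = 1/|Y| = 257.0 Ω, ∠Z = −∠Y = -48.78°
I = V/|Z| = 5.175 mA
P = VI cos φ = 1.33 × 0.005175 × cos(-48.78°) = 4.536 mW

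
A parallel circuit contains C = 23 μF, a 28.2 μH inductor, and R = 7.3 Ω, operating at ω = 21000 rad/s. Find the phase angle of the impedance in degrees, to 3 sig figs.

83.5°

X_L = ωL = 0.592 Ω
X_C = 1/(ωC) = 2.07 Ω
Parallel: admittances add. Y = 1/R + 1/(jωL) + jωC
Y = (0.137 − j1.21) S
|Y| = 1.21 S → |Z| = 1/|Y| = 0.824 Ω, ∠Z = −∠Y = 83.5°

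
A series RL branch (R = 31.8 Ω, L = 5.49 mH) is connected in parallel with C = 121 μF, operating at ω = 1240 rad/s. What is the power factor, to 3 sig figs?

0.205

X_L = ωL = 6.81 Ω
X_C = 1/(ωC) = 6.66 Ω
Branch 1 (R+jX_L): Z₁ = 31.8 + j6.81 Ω, |Z₁| = 32.5 Ω
Branch 2 (−jX_C): Z₂ = −j6.66 Ω
Parallel: Z = Z₁Z₂/(Z₁+Z₂), |Z| = 6.82 Ω, ∠Z = -78.2°
cos φ = cos(-78.2°) = 0.205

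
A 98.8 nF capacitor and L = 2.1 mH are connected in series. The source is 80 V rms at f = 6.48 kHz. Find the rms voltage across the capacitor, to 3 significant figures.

122 V

ω = 2πf = 40720 rad/s
X_L = ωL = 85.5 Ω
X_C = 1/(ωC) = 249 Ω
Net reactance X = X_L − X_C = -163 Ω
Z = − j163 Ω
|Z| = √(0² + 163²) = 163 Ω
I = V/|Z| = 491 mA
V_C = I·|Z_C| = 0.491 × 249 = 122 V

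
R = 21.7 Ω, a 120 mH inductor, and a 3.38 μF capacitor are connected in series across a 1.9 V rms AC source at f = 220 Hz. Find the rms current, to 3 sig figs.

36.0 mA

ω = 2πf = 1382 rad/s
X_L = ωL = 166 Ω
X_C = 1/(ωC) = 214 Ω
Net reactance X = X_L − X_C = -48.2 Ω
Z = 21.7 − j48.2 Ω
|Z| = √(21.7² + 48.2²) = 52.8 Ω
I = V/|Z| = 1.9/52.8 = 36.0 mA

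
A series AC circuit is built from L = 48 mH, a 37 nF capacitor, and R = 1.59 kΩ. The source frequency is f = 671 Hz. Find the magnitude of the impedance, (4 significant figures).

6409 Ω

ω = 2πf = 4216 rad/s
X_L = ωL = 202.4 Ω
X_C = 1/(ωC) = 6411 Ω
Net reactance X = X_L − X_C = -6208 Ω
Z = 1590 − j6208 Ω
|Z| = √(1590² + 6208²) = 6409 Ω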